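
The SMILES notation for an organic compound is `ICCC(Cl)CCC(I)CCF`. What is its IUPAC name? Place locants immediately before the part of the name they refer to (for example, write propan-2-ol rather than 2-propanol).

3-chloro-8-fluoro-1,6-diiodooctane

The parent chain contains 8 carbons (octane).
Choose the numbering such that the locant sets are identical either way, so the alphabetically earlier chloro substituent takes the lower locant (3 rather than 6).
That gives a chloro group at C-3; a fluoro group at C-8; iodo groups at C-1 and C-6.
Substituent prefixes are cited in alphabetical order (multiplying prefixes like di-/tri- are ignored for ordering).
Putting it together: 3-chloro-8-fluoro-1,6-diiodooctane.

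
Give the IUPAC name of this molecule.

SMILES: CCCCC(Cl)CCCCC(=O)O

The longest carbon chain that includes the –COOH group has 10 carbons, so the parent hydride is decane.
A carboxylic acid (terminal –COOH) is the principal characteristic group, giving the suffix -oic acid.
Number the chain so that the carboxylic acid carbon is C-1 by definition.
That gives a chloro group at C-6.
Assembling the pieces gives 6-chlorodecanoic acid.

6-chlorodecanoic acid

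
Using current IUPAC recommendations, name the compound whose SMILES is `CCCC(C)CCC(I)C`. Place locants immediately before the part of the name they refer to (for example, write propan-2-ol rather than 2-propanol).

The longest carbon chain is 8 atoms: the parent is octane.
The numbering direction is chosen so that the substituent locant set {2,5} is lower than {4,7} at the first point of difference.
This places an iodo group at C-2; a methyl group at C-5.
Prefixes are listed alphabetically: iodo, methyl.
Assembling the pieces gives 2-iodo-5-methyloctane.

2-iodo-5-methyloctane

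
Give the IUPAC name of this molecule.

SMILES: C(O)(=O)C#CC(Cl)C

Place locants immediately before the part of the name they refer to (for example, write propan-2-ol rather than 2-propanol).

4-chloropent-2-ynoic acid

The longest chain bearing the –COOH group and the multiple bond is 5 carbons long (pentane).
The principal characteristic group is a carboxylic acid (terminal –COOH), named with the suffix -oic acid.
A C≡C triple bond in the chain gives the infix -yne-.
Number the chain so that the carboxylic acid carbon is C-1 by definition.
That gives the triple bond between C-2 and C-3; a chloro group at C-4.
The name is 4-chloropent-2-ynoic acid.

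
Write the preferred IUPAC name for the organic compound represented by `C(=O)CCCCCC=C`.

Counting along the main chain through the –CHO group and the multiple bond gives 8 carbons: the parent is octane.
An aldehyde (terminal –CHO) is the principal characteristic group, giving the suffix -al.
There is one C=C double bond, indicated by the ending -ene.
Number the chain so that the aldehyde carbon is C-1 by definition.
With this numbering: the double bond between C-7 and C-8.
Putting it together: oct-7-enal.

oct-7-enal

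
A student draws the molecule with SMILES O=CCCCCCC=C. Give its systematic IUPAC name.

oct-7-enal

Counting along the main chain through the –CHO group and the multiple bond gives 8 carbons: the parent is octane.
The highest-priority functional group is an aldehyde (terminal –CHO), so the name ends in -al.
The chain contains a C=C double bond, so the unsaturation ending is -ene.
Number the chain so that the aldehyde carbon is C-1 by definition.
This places the double bond between C-7 and C-8.
Putting it together: oct-7-enal.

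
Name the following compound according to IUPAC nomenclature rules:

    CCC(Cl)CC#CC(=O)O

The longest chain bearing the –COOH group and the multiple bond is 7 carbons long (heptane).
The highest-priority functional group is a carboxylic acid (terminal –COOH), so the name ends in -oic acid.
The chain contains a C≡C triple bond, so the unsaturation ending is -yne.
The numbering direction is chosen so that the carboxylic acid carbon is C-1 by definition.
This places the triple bond between C-2 and C-3; a chloro group at C-5.
Putting it together: 5-chlorohept-2-ynoic acid.

5-chlorohept-2-ynoic acid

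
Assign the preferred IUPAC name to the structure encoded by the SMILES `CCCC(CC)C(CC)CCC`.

The longest carbon chain is 8 atoms: the parent is octane.
The molecule is symmetric, so either numbering direction gives the same locants.
That gives ethyl groups at C-4 and C-5.
Putting it together: 4,5-diethyloctane.

4,5-diethyloctane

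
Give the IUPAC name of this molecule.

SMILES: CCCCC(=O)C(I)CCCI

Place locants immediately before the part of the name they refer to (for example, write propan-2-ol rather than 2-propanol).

1,4-diiodononan-5-one

Counting along the main chain through the carbonyl gives 9 carbons: the parent is nonane.
The principal characteristic group is a ketone (C=O on an internal carbon), named with the suffix -one.
Choose the numbering such that the substituent locant set {1,4} is lower than {6,9} at the first point of difference.
That gives the carbonyl at C-5; iodo groups at C-1 and C-4.
Assembling the pieces gives 1,4-diiodononan-5-one.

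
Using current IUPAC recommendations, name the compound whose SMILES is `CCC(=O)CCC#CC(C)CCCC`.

The longest carbon chain that includes the carbonyl and the multiple bond has 12 carbons, so the parent hydride is dodecane.
The principal characteristic group is a ketone (C=O on an internal carbon), named with the suffix -one.
There is one C≡C triple bond, indicated by the ending -yne.
Number the chain so that numbering from this end puts the carbonyl group at C-3 rather than C-10.
This places the carbonyl at C-3; the triple bond between C-6 and C-7; a methyl group at C-8.
Assembling the pieces gives 8-methyldodec-6-yn-3-one.

8-methyldodec-6-yn-3-one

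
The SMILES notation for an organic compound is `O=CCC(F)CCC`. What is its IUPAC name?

The longest chain bearing the –CHO group is 6 carbons long (hexane).
An aldehyde (terminal –CHO) is the principal characteristic group, giving the suffix -al.
Choose the numbering such that the aldehyde carbon is C-1 by definition.
This places a fluoro group at C-3.
The name is 3-fluorohexanal.

3-fluorohexanal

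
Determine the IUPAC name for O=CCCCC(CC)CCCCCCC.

Counting along the main chain through the –CHO group gives 12 carbons: the parent is dodecane.
An aldehyde (terminal –CHO) is the principal characteristic group, giving the suffix -al.
Number the chain so that the aldehyde carbon is C-1 by definition.
This places an ethyl group at C-5.
Assembling the pieces gives 5-ethyldodecanal.

5-ethyldodecanal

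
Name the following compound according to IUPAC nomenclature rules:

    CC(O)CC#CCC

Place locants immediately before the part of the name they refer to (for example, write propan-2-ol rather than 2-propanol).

hept-4-yn-2-ol

The longest carbon chain that includes the –OH group and the multiple bond has 7 carbons, so the parent hydride is heptane.
The principal characteristic group is an alcohol (–OH), named with the suffix -ol.
A C≡C triple bond in the chain gives the infix -yne-.
Choose the numbering such that numbering from this end puts the hydroxyl group at C-2 rather than C-6.
That gives the hydroxyl at C-2; the triple bond between C-4 and C-5.
Assembling the pieces gives hept-4-yn-2-ol.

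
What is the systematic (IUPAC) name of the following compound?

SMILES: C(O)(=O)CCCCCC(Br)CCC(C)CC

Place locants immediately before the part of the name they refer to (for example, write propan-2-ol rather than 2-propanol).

The longest chain bearing the –COOH group is 12 carbons long (dodecane).
The highest-priority functional group is a carboxylic acid (terminal –COOH), so the name ends in -oic acid.
The numbering direction is chosen so that the carboxylic acid carbon is C-1 by definition.
That gives a bromo group at C-7; a methyl group at C-10.
Prefixes are listed alphabetically: bromo, methyl.
The name is 7-bromo-10-methyldodecanoic acid.

7-bromo-10-methyldodecanoic acid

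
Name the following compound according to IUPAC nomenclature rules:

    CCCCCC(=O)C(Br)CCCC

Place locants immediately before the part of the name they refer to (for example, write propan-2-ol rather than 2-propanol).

The longest carbon chain that includes the carbonyl has 11 carbons, so the parent hydride is undecane.
The principal characteristic group is a ketone (C=O on an internal carbon), named with the suffix -one.
Choose the numbering such that the substituent locant set {5} is lower than {7} at the first point of difference.
That gives the carbonyl at C-6; a bromo group at C-5.
Putting it together: 5-bromoundecan-6-one.

5-bromoundecan-6-one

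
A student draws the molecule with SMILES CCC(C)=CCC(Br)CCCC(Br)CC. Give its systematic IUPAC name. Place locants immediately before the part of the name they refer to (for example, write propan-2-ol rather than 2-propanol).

6,10-dibromo-3-methyldodec-3-ene

Counting along the main chain through the multiple bond gives 12 carbons: the parent is dodecane.
A C=C double bond in the chain gives the infix -ene-.
The numbering direction is chosen so that numbering from this end puts the double bond at C-3 rather than C-9.
That gives the double bond between C-3 and C-4; bromo groups at C-6 and C-10; a methyl group at C-3.
Substituent prefixes are cited in alphabetical order (multiplying prefixes like di-/tri- are ignored for ordering).
The name is 6,10-dibromo-3-methyldodec-3-ene.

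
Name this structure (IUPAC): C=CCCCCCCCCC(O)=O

undec-10-enoic acid

The longest chain bearing the –COOH group and the multiple bond is 11 carbons long (undecane).
The principal characteristic group is a carboxylic acid (terminal –COOH), named with the suffix -oic acid.
There is one C=C double bond, indicated by the ending -ene.
Number the chain so that the carboxylic acid carbon is C-1 by definition.
This places the double bond between C-10 and C-11.
The name is undec-10-enoic acid.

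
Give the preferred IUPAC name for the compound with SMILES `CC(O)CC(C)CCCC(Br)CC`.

8-bromo-4-methyldecan-2-ol

The longest carbon chain that includes the –OH group has 10 carbons, so the parent hydride is decane.
An alcohol (–OH) is the principal characteristic group, giving the suffix -ol.
The numbering direction is chosen so that numbering from this end puts the hydroxyl group at C-2 rather than C-9.
This places the hydroxyl at C-2; a bromo group at C-8; a methyl group at C-4.
Substituent prefixes are cited in alphabetical order (multiplying prefixes like di-/tri- are ignored for ordering).
Assembling the pieces gives 8-bromo-4-methyldecan-2-ol.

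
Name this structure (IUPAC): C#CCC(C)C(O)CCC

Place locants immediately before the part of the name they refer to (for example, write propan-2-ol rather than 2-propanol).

5-methyloct-7-yn-4-ol

Counting along the main chain through the –OH group and the multiple bond gives 8 carbons: the parent is octane.
An alcohol (–OH) is the principal characteristic group, giving the suffix -ol.
The chain contains a C≡C triple bond, so the unsaturation ending is -yne.
Number the chain so that numbering from this end puts the hydroxyl group at C-4 rather than C-5.
That gives the hydroxyl at C-4; the triple bond between C-7 and C-8; a methyl group at C-5.
Putting it together: 5-methyloct-7-yn-4-ol.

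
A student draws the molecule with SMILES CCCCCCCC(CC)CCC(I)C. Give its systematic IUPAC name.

The parent chain contains 12 carbons (dodecane).
Number the chain so that the substituent locant set {2,5} is lower than {8,11} at the first point of difference.
With this numbering: an ethyl group at C-5; an iodo group at C-2.
Prefixes are listed alphabetically: ethyl, iodo.
Putting it together: 5-ethyl-2-iodododecane.

5-ethyl-2-iodododecane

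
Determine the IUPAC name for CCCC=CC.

hex-2-ene

The longest chain bearing the multiple bond is 6 carbons long (hexane).
There is one C=C double bond, indicated by the ending -ene.
Choose the numbering such that numbering from this end puts the double bond at C-2 rather than C-4.
This places the double bond between C-2 and C-3.
Assembling the pieces gives hex-2-ene.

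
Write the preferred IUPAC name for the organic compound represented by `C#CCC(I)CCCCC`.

4-iodonon-1-yne

The longest chain bearing the multiple bond is 9 carbons long (nonane).
The chain contains a C≡C triple bond, so the unsaturation ending is -yne.
Number the chain so that numbering from this end puts the triple bond at C-1 rather than C-8.
That gives the triple bond between C-1 and C-2; an iodo group at C-4.
Assembling the pieces gives 4-iodonon-1-yne.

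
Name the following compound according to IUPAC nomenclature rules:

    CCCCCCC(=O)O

The longest carbon chain that includes the –COOH group has 7 carbons, so the parent hydride is heptane.
A carboxylic acid (terminal –COOH) is the principal characteristic group, giving the suffix -oic acid.
Number the chain so that the carboxylic acid carbon is C-1 by definition.
The name is heptanoic acid.

heptanoic acid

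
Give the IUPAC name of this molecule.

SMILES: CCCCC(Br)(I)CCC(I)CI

The longest continuous carbon chain has 9 atoms, so the parent hydride is nonane.
The numbering direction is chosen so that the substituent locant set {1,2,5,5} is lower than {5,5,8,9} at the first point of difference.
This places a bromo group at C-5; iodo groups at C-1 and C-2 and C-5.
Substituent prefixes are cited in alphabetical order (multiplying prefixes like di-/tri- are ignored for ordering).
Assembling the pieces gives 5-bromo-1,2,5-triiodononane.

5-bromo-1,2,5-triiodononane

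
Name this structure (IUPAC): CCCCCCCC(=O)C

The longest chain bearing the carbonyl is 9 carbons long (nonane).
The principal characteristic group is a ketone (C=O on an internal carbon), named with the suffix -one.
Number the chain so that numbering from this end puts the carbonyl group at C-2 rather than C-8.
With this numbering: the carbonyl at C-2.
The name is nonan-2-one.

nonan-2-one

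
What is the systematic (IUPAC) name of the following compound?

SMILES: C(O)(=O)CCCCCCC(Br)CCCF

8-bromo-11-fluoroundecanoic acid

The longest carbon chain that includes the –COOH group has 11 carbons, so the parent hydride is undecane.
The principal characteristic group is a carboxylic acid (terminal –COOH), named with the suffix -oic acid.
The numbering direction is chosen so that the carboxylic acid carbon is C-1 by definition.
With this numbering: a bromo group at C-8; a fluoro group at C-11.
Prefixes are listed alphabetically: bromo, fluoro.
Putting it together: 8-bromo-11-fluoroundecanoic acid.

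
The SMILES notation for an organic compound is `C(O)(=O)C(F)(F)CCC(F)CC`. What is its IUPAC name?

The longest chain bearing the –COOH group is 7 carbons long (heptane).
A carboxylic acid (terminal –COOH) is the principal characteristic group, giving the suffix -oic acid.
The numbering direction is chosen so that the carboxylic acid carbon is C-1 by definition.
This places fluoro groups at C-2 (×2) and C-5.
Putting it together: 2,2,5-trifluoroheptanoic acid.

2,2,5-trifluoroheptanoic acid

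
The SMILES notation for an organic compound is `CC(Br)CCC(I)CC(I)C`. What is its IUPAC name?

The parent chain contains 8 carbons (octane).
Number the chain so that the substituent locant set {2,4,7} is lower than {2,5,7} at the first point of difference.
This places a bromo group at C-7; iodo groups at C-2 and C-4.
The substituents are ordered alphabetically, ignoring any di-/tri- multipliers.
The name is 7-bromo-2,4-diiodooctane.

7-bromo-2,4-diiodooctane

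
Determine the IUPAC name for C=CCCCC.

The longest carbon chain that includes the multiple bond has 6 carbons, so the parent hydride is hexane.
The chain contains a C=C double bond, so the unsaturation ending is -ene.
Number the chain so that numbering from this end puts the double bond at C-1 rather than C-5.
That gives the double bond between C-1 and C-2.
The name is hex-1-ene.

hex-1-ene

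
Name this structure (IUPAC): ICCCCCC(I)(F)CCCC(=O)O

The longest chain bearing the –COOH group is 10 carbons long (decane).
The principal characteristic group is a carboxylic acid (terminal –COOH), named with the suffix -oic acid.
Choose the numbering such that the carboxylic acid carbon is C-1 by definition.
This places a fluoro group at C-5; iodo groups at C-5 and C-10.
Substituent prefixes are cited in alphabetical order (multiplying prefixes like di-/tri- are ignored for ordering).
Assembling the pieces gives 5-fluoro-5,10-diiododecanoic acid.

5-fluoro-5,10-diiododecanoic acid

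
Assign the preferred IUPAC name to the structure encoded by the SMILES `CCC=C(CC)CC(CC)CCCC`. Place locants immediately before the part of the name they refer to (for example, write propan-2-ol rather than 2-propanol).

The longest chain bearing the multiple bond is 10 carbons long (decane).
The chain contains a C=C double bond, so the unsaturation ending is -ene.
Choose the numbering such that numbering from this end puts the double bond at C-3 rather than C-7.
That gives the double bond between C-3 and C-4; ethyl groups at C-4 and C-6.
Assembling the pieces gives 4,6-diethyldec-3-ene.

4,6-diethyldec-3-ene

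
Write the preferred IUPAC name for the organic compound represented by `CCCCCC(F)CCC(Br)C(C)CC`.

The longest carbon chain is 12 atoms: the parent is dodecane.
Choose the numbering such that the substituent locant set {3,4,7} is lower than {6,9,10} at the first point of difference.
With this numbering: a bromo group at C-4; a fluoro group at C-7; a methyl group at C-3.
Substituent prefixes are cited in alphabetical order (multiplying prefixes like di-/tri- are ignored for ordering).
The name is 4-bromo-7-fluoro-3-methyldodecane.

4-bromo-7-fluoro-3-methyldodecane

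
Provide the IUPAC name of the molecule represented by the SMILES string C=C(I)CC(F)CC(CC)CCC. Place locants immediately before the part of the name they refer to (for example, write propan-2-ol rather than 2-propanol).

6-ethyl-4-fluoro-2-iodonon-1-ene

The longest chain bearing the multiple bond is 9 carbons long (nonane).
A C=C double bond in the chain gives the infix -ene-.
The numbering direction is chosen so that numbering from this end puts the double bond at C-1 rather than C-8.
This places the double bond between C-1 and C-2; an ethyl group at C-6; a fluoro group at C-4; an iodo group at C-2.
Substituent prefixes are cited in alphabetical order (multiplying prefixes like di-/tri- are ignored for ordering).
Putting it together: 6-ethyl-4-fluoro-2-iodonon-1-ene.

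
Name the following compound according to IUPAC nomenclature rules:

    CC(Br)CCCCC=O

6-bromoheptanal

The longest chain bearing the –CHO group is 7 carbons long (heptane).
The highest-priority functional group is an aldehyde (terminal –CHO), so the name ends in -al.
The numbering direction is chosen so that the aldehyde carbon is C-1 by definition.
That gives a bromo group at C-6.
Assembling the pieces gives 6-bromoheptanal.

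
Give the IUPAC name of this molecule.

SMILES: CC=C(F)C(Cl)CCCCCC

Counting along the main chain through the multiple bond gives 10 carbons: the parent is decane.
There is one C=C double bond, indicated by the ending -ene.
The numbering direction is chosen so that numbering from this end puts the double bond at C-2 rather than C-8.
This places the double bond between C-2 and C-3; a chloro group at C-4; a fluoro group at C-3.
Substituent prefixes are cited in alphabetical order (multiplying prefixes like di-/tri- are ignored for ordering).
The name is 4-chloro-3-fluorodec-2-ene.

4-chloro-3-fluorodec-2-ene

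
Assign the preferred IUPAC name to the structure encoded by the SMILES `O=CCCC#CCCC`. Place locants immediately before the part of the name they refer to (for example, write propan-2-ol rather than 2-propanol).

oct-4-ynal

The longest chain bearing the –CHO group and the multiple bond is 8 carbons long (octane).
An aldehyde (terminal –CHO) is the principal characteristic group, giving the suffix -al.
There is one C≡C triple bond, indicated by the ending -yne.
Number the chain so that the aldehyde carbon is C-1 by definition.
With this numbering: the triple bond between C-4 and C-5.
Assembling the pieces gives oct-4-ynal.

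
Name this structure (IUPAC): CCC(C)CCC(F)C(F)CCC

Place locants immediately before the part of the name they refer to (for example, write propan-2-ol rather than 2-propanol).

6,7-difluoro-3-methyldecane

The parent chain contains 10 carbons (decane).
The numbering direction is chosen so that the substituent locant set {3,6,7} is lower than {4,5,8} at the first point of difference.
That gives fluoro groups at C-6 and C-7; a methyl group at C-3.
The substituents are ordered alphabetically, ignoring any di-/tri- multipliers.
The name is 6,7-difluoro-3-methyldecane.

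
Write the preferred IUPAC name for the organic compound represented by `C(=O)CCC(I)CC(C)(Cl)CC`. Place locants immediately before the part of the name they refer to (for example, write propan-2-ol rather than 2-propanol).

6-chloro-4-iodo-6-methyloctanal

Counting along the main chain through the –CHO group gives 8 carbons: the parent is octane.
The principal characteristic group is an aldehyde (terminal –CHO), named with the suffix -al.
Number the chain so that the aldehyde carbon is C-1 by definition.
This places a chloro group at C-6; an iodo group at C-4; a methyl group at C-6.
Prefixes are listed alphabetically: chloro, iodo, methyl.
Putting it together: 6-chloro-4-iodo-6-methyloctanal.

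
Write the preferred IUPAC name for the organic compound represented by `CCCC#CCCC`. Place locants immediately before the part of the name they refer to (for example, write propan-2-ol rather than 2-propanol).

The longest chain bearing the multiple bond is 8 carbons long (octane).
There is one C≡C triple bond, indicated by the ending -yne.
The molecule is symmetric, so either numbering direction gives the same locants.
This places the triple bond between C-4 and C-5.
Assembling the pieces gives oct-4-yne.

oct-4-yne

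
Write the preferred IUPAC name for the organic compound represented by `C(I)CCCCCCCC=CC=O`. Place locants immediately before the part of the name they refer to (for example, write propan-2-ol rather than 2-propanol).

The longest chain bearing the –CHO group and the multiple bond is 11 carbons long (undecane).
An aldehyde (terminal –CHO) is the principal characteristic group, giving the suffix -al.
The chain contains a C=C double bond, so the unsaturation ending is -ene.
Choose the numbering such that the aldehyde carbon is C-1 by definition.
That gives the double bond between C-2 and C-3; an iodo group at C-11.
The name is 11-iodoundec-2-enal.

11-iodoundec-2-enal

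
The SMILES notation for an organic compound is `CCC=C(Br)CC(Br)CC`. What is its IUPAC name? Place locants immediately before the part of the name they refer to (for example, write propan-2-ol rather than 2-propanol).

The longest chain bearing the multiple bond is 8 carbons long (octane).
The chain contains a C=C double bond, so the unsaturation ending is -ene.
Number the chain so that numbering from this end puts the double bond at C-3 rather than C-5.
This places the double bond between C-3 and C-4; bromo groups at C-4 and C-6.
Putting it together: 4,6-dibromooct-3-ene.

4,6-dibromooct-3-ene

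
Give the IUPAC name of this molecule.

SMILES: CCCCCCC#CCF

1-fluoronon-2-yne

The longest chain bearing the multiple bond is 9 carbons long (nonane).
A C≡C triple bond in the chain gives the infix -yne-.
The numbering direction is chosen so that numbering from this end puts the triple bond at C-2 rather than C-7.
This places the triple bond between C-2 and C-3; a fluoro group at C-1.
Assembling the pieces gives 1-fluoronon-2-yne.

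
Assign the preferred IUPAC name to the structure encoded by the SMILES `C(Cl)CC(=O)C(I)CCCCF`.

The longest carbon chain that includes the carbonyl has 8 carbons, so the parent hydride is octane.
A ketone (C=O on an internal carbon) is the principal characteristic group, giving the suffix -one.
Choose the numbering such that numbering from this end puts the carbonyl group at C-3 rather than C-6.
This places the carbonyl at C-3; a chloro group at C-1; a fluoro group at C-8; an iodo group at C-4.
Substituent prefixes are cited in alphabetical order (multiplying prefixes like di-/tri- are ignored for ordering).
The name is 1-chloro-8-fluoro-4-iodooctan-3-one.

1-chloro-8-fluoro-4-iodooctan-3-one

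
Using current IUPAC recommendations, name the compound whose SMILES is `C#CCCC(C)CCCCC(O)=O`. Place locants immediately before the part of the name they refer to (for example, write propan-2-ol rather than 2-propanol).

6-methyldec-9-ynoic acid

Counting along the main chain through the –COOH group and the multiple bond gives 10 carbons: the parent is decane.
The principal characteristic group is a carboxylic acid (terminal –COOH), named with the suffix -oic acid.
The chain contains a C≡C triple bond, so the unsaturation ending is -yne.
Choose the numbering such that the carboxylic acid carbon is C-1 by definition.
This places the triple bond between C-9 and C-10; a methyl group at C-6.
Assembling the pieces gives 6-methyldec-9-ynoic acid.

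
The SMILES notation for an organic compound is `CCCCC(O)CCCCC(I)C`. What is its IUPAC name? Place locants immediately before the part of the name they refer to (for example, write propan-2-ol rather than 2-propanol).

10-iodoundecan-5-ol

Counting along the main chain through the –OH group gives 11 carbons: the parent is undecane.
The principal characteristic group is an alcohol (–OH), named with the suffix -ol.
The numbering direction is chosen so that numbering from this end puts the hydroxyl group at C-5 rather than C-7.
That gives the hydroxyl at C-5; an iodo group at C-10.
The name is 10-iodoundecan-5-ol.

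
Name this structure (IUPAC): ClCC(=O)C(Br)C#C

3-bromo-1-chloropent-4-yn-2-one

Counting along the main chain through the carbonyl and the multiple bond gives 5 carbons: the parent is pentane.
The principal characteristic group is a ketone (C=O on an internal carbon), named with the suffix -one.
There is one C≡C triple bond, indicated by the ending -yne.
Choose the numbering such that numbering from this end puts the carbonyl group at C-2 rather than C-4.
That gives the carbonyl at C-2; the triple bond between C-4 and C-5; a bromo group at C-3; a chloro group at C-1.
Prefixes are listed alphabetically: bromo, chloro.
The name is 3-bromo-1-chloropent-4-yn-2-one.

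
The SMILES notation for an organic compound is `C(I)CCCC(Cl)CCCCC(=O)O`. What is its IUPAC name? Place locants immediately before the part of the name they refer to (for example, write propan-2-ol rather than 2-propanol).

Counting along the main chain through the –COOH group gives 10 carbons: the parent is decane.
The principal characteristic group is a carboxylic acid (terminal –COOH), named with the suffix -oic acid.
Choose the numbering such that the carboxylic acid carbon is C-1 by definition.
With this numbering: a chloro group at C-6; an iodo group at C-10.
The substituents are ordered alphabetically, ignoring any di-/tri- multipliers.
Assembling the pieces gives 6-chloro-10-iododecanoic acid.

6-chloro-10-iododecanoic acid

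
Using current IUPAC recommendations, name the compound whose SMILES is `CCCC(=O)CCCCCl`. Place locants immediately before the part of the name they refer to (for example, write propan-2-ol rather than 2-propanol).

8-chlorooctan-4-one

The longest carbon chain that includes the carbonyl has 8 carbons, so the parent hydride is octane.
The highest-priority functional group is a ketone (C=O on an internal carbon), so the name ends in -one.
The numbering direction is chosen so that numbering from this end puts the carbonyl group at C-4 rather than C-5.
With this numbering: the carbonyl at C-4; a chloro group at C-8.
The name is 8-chlorooctan-4-one.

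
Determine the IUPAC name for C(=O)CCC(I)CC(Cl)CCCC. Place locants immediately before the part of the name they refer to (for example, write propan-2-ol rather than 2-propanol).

The longest chain bearing the –CHO group is 10 carbons long (decane).
The principal characteristic group is an aldehyde (terminal –CHO), named with the suffix -al.
Choose the numbering such that the aldehyde carbon is C-1 by definition.
This places a chloro group at C-6; an iodo group at C-4.
Substituent prefixes are cited in alphabetical order (multiplying prefixes like di-/tri- are ignored for ordering).
Assembling the pieces gives 6-chloro-4-iododecanal.

6-chloro-4-iododecanal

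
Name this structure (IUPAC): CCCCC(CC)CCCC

5-ethylnonane

The parent chain contains 9 carbons (nonane).
The molecule is symmetric, so either numbering direction gives the same locants.
This places an ethyl group at C-5.
Putting it together: 5-ethylnonane.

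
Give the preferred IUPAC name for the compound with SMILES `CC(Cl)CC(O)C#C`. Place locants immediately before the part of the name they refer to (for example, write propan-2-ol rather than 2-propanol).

Counting along the main chain through the –OH group and the multiple bond gives 6 carbons: the parent is hexane.
The principal characteristic group is an alcohol (–OH), named with the suffix -ol.
A C≡C triple bond in the chain gives the infix -yne-.
The numbering direction is chosen so that numbering from this end puts the hydroxyl group at C-3 rather than C-4.
With this numbering: the hydroxyl at C-3; the triple bond between C-1 and C-2; a chloro group at C-5.
Assembling the pieces gives 5-chlorohex-1-yn-3-ol.

5-chlorohex-1-yn-3-ol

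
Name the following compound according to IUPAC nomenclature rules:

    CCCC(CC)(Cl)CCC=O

4-chloro-4-ethylheptanal

The longest carbon chain that includes the –CHO group has 7 carbons, so the parent hydride is heptane.
The principal characteristic group is an aldehyde (terminal –CHO), named with the suffix -al.
The numbering direction is chosen so that the aldehyde carbon is C-1 by definition.
This places a chloro group at C-4; an ethyl group at C-4.
Substituent prefixes are cited in alphabetical order (multiplying prefixes like di-/tri- are ignored for ordering).
Assembling the pieces gives 4-chloro-4-ethylheptanal.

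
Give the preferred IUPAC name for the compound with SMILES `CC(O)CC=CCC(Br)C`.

7-bromooct-4-en-2-ol

The longest chain bearing the –OH group and the multiple bond is 8 carbons long (octane).
The principal characteristic group is an alcohol (–OH), named with the suffix -ol.
There is one C=C double bond, indicated by the ending -ene.
Choose the numbering such that numbering from this end puts the hydroxyl group at C-2 rather than C-7.
That gives the hydroxyl at C-2; the double bond between C-4 and C-5; a bromo group at C-7.
Putting it together: 7-bromooct-4-en-2-ol.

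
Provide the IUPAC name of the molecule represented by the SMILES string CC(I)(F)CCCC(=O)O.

5-fluoro-5-iodohexanoic acid

The longest carbon chain that includes the –COOH group has 6 carbons, so the parent hydride is hexane.
The highest-priority functional group is a carboxylic acid (terminal –COOH), so the name ends in -oic acid.
The numbering direction is chosen so that the carboxylic acid carbon is C-1 by definition.
With this numbering: a fluoro group at C-5; an iodo group at C-5.
Prefixes are listed alphabetically: fluoro, iodo.
Assembling the pieces gives 5-fluoro-5-iodohexanoic acid.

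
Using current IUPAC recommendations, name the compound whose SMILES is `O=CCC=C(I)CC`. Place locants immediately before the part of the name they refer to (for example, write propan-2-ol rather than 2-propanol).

4-iodohex-3-enal

Counting along the main chain through the –CHO group and the multiple bond gives 6 carbons: the parent is hexane.
An aldehyde (terminal –CHO) is the principal characteristic group, giving the suffix -al.
The chain contains a C=C double bond, so the unsaturation ending is -ene.
Choose the numbering such that the aldehyde carbon is C-1 by definition.
With this numbering: the double bond between C-3 and C-4; an iodo group at C-4.
The name is 4-iodohex-3-enal.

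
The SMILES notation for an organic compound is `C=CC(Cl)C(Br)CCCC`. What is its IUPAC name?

4-bromo-3-chlorooct-1-ene

The longest chain bearing the multiple bond is 8 carbons long (octane).
There is one C=C double bond, indicated by the ending -ene.
Choose the numbering such that numbering from this end puts the double bond at C-1 rather than C-7.
This places the double bond between C-1 and C-2; a bromo group at C-4; a chloro group at C-3.
The substituents are ordered alphabetically, ignoring any di-/tri- multipliers.
Assembling the pieces gives 4-bromo-3-chlorooct-1-ene.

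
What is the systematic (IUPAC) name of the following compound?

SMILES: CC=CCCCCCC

non-2-ene

Counting along the main chain through the multiple bond gives 9 carbons: the parent is nonane.
A C=C double bond in the chain gives the infix -ene-.
The numbering direction is chosen so that numbering from this end puts the double bond at C-2 rather than C-7.
That gives the double bond between C-2 and C-3.
Putting it together: non-2-ene.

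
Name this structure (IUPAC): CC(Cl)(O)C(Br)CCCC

The longest carbon chain that includes the –OH group has 7 carbons, so the parent hydride is heptane.
The principal characteristic group is an alcohol (–OH), named with the suffix -ol.
Choose the numbering such that numbering from this end puts the hydroxyl group at C-2 rather than C-6.
That gives the hydroxyl at C-2; a bromo group at C-3; a chloro group at C-2.
Prefixes are listed alphabetically: bromo, chloro.
Assembling the pieces gives 3-bromo-2-chloroheptan-2-ol.

3-bromo-2-chloroheptan-2-ol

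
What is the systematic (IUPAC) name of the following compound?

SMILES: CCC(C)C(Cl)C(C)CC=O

The longest chain bearing the –CHO group is 7 carbons long (heptane).
The principal characteristic group is an aldehyde (terminal –CHO), named with the suffix -al.
Choose the numbering such that the aldehyde carbon is C-1 by definition.
That gives a chloro group at C-4; methyl groups at C-3 and C-5.
Prefixes are listed alphabetically: chloro, methyl.
Assembling the pieces gives 4-chloro-3,5-dimethylheptanal.

4-chloro-3,5-dimethylheptanal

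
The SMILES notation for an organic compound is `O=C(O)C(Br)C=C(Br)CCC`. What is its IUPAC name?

The longest chain bearing the –COOH group and the multiple bond is 7 carbons long (heptane).
The highest-priority functional group is a carboxylic acid (terminal –COOH), so the name ends in -oic acid.
A C=C double bond in the chain gives the infix -ene-.
Number the chain so that the carboxylic acid carbon is C-1 by definition.
With this numbering: the double bond between C-3 and C-4; bromo groups at C-2 and C-4.
Assembling the pieces gives 2,4-dibromohept-3-enoic acid.

2,4-dibromohept-3-enoic acid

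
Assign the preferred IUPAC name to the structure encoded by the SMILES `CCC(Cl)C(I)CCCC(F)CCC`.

3-chloro-8-fluoro-4-iodoundecane

The longest carbon chain is 11 atoms: the parent is undecane.
The numbering direction is chosen so that the substituent locant set {3,4,8} is lower than {4,8,9} at the first point of difference.
This places a chloro group at C-3; a fluoro group at C-8; an iodo group at C-4.
Substituent prefixes are cited in alphabetical order (multiplying prefixes like di-/tri- are ignored for ordering).
The name is 3-chloro-8-fluoro-4-iodoundecane.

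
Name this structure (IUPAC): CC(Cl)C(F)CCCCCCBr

1-bromo-8-chloro-7-fluorononane

The longest carbon chain is 9 atoms: the parent is nonane.
Choose the numbering such that the substituent locant set {1,7,8} is lower than {2,3,9} at the first point of difference.
This places a bromo group at C-1; a chloro group at C-8; a fluoro group at C-7.
Prefixes are listed alphabetically: bromo, chloro, fluoro.
Assembling the pieces gives 1-bromo-8-chloro-7-fluorononane.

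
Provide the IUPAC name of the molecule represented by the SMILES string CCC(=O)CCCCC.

octan-3-one

The longest chain bearing the carbonyl is 8 carbons long (octane).
A ketone (C=O on an internal carbon) is the principal characteristic group, giving the suffix -one.
Number the chain so that numbering from this end puts the carbonyl group at C-3 rather than C-6.
With this numbering: the carbonyl at C-3.
The name is octan-3-one.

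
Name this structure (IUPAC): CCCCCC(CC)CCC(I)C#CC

The longest carbon chain that includes the multiple bond has 12 carbons, so the parent hydride is dodecane.
There is one C≡C triple bond, indicated by the ending -yne.
The numbering direction is chosen so that numbering from this end puts the triple bond at C-2 rather than C-10.
This places the triple bond between C-2 and C-3; an ethyl group at C-7; an iodo group at C-4.
Prefixes are listed alphabetically: ethyl, iodo.
Putting it together: 7-ethyl-4-iodododec-2-yne.

7-ethyl-4-iodododec-2-yne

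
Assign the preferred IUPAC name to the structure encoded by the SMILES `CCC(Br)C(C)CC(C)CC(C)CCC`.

3-bromo-4,6,8-trimethylundecane

The parent chain contains 11 carbons (undecane).
Number the chain so that the substituent locant set {3,4,6,8} is lower than {4,6,8,9} at the first point of difference.
That gives a bromo group at C-3; methyl groups at C-4 and C-6 and C-8.
Prefixes are listed alphabetically: bromo, methyl.
Putting it together: 3-bromo-4,6,8-trimethylundecane.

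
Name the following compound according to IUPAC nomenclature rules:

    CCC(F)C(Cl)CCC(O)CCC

Counting along the main chain through the –OH group gives 10 carbons: the parent is decane.
An alcohol (–OH) is the principal characteristic group, giving the suffix -ol.
Choose the numbering such that numbering from this end puts the hydroxyl group at C-4 rather than C-7.
That gives the hydroxyl at C-4; a chloro group at C-7; a fluoro group at C-8.
Substituent prefixes are cited in alphabetical order (multiplying prefixes like di-/tri- are ignored for ordering).
The name is 7-chloro-8-fluorodecan-4-ol.

7-chloro-8-fluorodecan-4-ol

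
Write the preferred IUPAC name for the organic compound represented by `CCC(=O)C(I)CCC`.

4-iodoheptan-3-one

Counting along the main chain through the carbonyl gives 7 carbons: the parent is heptane.
The principal characteristic group is a ketone (C=O on an internal carbon), named with the suffix -one.
Choose the numbering such that numbering from this end puts the carbonyl group at C-3 rather than C-5.
That gives the carbonyl at C-3; an iodo group at C-4.
Assembling the pieces gives 4-iodoheptan-3-one.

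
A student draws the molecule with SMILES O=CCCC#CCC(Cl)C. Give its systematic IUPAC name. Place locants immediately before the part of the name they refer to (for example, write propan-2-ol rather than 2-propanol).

7-chlorooct-4-ynal

Counting along the main chain through the –CHO group and the multiple bond gives 8 carbons: the parent is octane.
The highest-priority functional group is an aldehyde (terminal –CHO), so the name ends in -al.
The chain contains a C≡C triple bond, so the unsaturation ending is -yne.
Number the chain so that the aldehyde carbon is C-1 by definition.
With this numbering: the triple bond between C-4 and C-5; a chloro group at C-7.
Putting it together: 7-chlorooct-4-ynal.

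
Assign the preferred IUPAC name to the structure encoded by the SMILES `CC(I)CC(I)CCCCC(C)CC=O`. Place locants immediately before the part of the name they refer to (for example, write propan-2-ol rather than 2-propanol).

The longest carbon chain that includes the –CHO group has 11 carbons, so the parent hydride is undecane.
The principal characteristic group is an aldehyde (terminal –CHO), named with the suffix -al.
Choose the numbering such that the aldehyde carbon is C-1 by definition.
This places iodo groups at C-8 and C-10; a methyl group at C-3.
Prefixes are listed alphabetically: iodo, methyl.
The name is 8,10-diiodo-3-methylundecanal.

8,10-diiodo-3-methylundecanal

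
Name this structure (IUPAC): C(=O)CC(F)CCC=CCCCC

3-fluoroundec-6-enal

The longest carbon chain that includes the –CHO group and the multiple bond has 11 carbons, so the parent hydride is undecane.
An aldehyde (terminal –CHO) is the principal characteristic group, giving the suffix -al.
The chain contains a C=C double bond, so the unsaturation ending is -ene.
Number the chain so that the aldehyde carbon is C-1 by definition.
This places the double bond between C-6 and C-7; a fluoro group at C-3.
Assembling the pieces gives 3-fluoroundec-6-enal.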